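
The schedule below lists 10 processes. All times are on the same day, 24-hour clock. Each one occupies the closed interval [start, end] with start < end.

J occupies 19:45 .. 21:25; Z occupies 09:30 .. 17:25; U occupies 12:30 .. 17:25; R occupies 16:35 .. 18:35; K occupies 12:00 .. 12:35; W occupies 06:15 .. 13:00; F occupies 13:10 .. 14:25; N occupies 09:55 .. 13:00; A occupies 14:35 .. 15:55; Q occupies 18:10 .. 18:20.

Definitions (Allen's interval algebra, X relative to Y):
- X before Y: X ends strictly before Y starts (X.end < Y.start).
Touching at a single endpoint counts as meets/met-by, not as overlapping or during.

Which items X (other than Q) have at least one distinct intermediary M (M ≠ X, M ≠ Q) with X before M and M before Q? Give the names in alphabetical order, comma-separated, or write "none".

F, K, N, W

Target Q = [18:10, 18:20].
Intermediaries M with M before Q: A, F, K, N, U, W, Z.
Via A — items with X before A: F, K, N, W.
Via F — items with X before F: K, N, W.
Via K — items with X before K: none.
Via N — items with X before N: none.
Via U — items with X before U: none.
Via W — items with X before W: none.
Via Z — items with X before Z: none.
Union: F, K, N, W.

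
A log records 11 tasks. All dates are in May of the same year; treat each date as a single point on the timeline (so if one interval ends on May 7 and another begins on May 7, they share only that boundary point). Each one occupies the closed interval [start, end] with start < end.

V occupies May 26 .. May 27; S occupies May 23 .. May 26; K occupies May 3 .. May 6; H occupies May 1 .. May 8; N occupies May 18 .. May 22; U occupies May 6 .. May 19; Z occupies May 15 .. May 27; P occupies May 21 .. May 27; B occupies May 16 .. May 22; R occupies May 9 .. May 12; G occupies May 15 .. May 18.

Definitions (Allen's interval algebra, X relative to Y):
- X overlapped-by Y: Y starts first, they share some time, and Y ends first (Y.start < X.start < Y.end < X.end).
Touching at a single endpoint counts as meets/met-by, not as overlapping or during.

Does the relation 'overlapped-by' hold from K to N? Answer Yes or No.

K = [May 3, May 6], N = [May 18, May 22].
Actual relation of K to N: before.
Asked whether 'overlapped-by' holds → No.

No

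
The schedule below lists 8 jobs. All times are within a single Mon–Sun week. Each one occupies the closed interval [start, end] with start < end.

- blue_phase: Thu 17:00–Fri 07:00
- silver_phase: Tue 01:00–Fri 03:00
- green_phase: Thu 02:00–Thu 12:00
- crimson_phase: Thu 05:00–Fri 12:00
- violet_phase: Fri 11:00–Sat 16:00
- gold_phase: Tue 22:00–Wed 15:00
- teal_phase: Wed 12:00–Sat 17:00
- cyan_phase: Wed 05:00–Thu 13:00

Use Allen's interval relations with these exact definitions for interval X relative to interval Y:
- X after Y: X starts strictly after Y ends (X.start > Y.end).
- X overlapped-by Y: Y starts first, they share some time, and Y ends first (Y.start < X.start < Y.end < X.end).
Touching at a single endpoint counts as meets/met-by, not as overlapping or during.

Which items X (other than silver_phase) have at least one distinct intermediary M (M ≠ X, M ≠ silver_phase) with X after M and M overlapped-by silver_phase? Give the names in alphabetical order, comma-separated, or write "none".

Target silver_phase = [Tue 01:00, Fri 03:00].
Intermediaries M with M overlapped-by silver_phase: blue_phase, crimson_phase, teal_phase.
Via blue_phase — items with X after blue_phase: violet_phase.
Via crimson_phase — items with X after crimson_phase: none.
Via teal_phase — items with X after teal_phase: none.
Union: violet_phase.

violet_phase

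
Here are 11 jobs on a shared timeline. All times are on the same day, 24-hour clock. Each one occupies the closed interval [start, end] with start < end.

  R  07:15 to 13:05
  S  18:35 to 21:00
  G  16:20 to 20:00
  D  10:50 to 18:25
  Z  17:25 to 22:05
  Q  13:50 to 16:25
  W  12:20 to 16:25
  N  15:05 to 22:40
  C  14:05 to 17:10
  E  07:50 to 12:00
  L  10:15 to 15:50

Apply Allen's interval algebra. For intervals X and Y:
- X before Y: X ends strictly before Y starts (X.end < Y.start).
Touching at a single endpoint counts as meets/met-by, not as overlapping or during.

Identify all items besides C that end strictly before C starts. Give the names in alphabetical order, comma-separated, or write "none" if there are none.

E, R

Target C = [14:05, 17:10].
D [10:50, 18:25] → contains → no.
E [07:50, 12:00] → before → yes.
G [16:20, 20:00] → overlapped-by → no.
L [10:15, 15:50] → overlaps → no.
N [15:05, 22:40] → overlapped-by → no.
Q [13:50, 16:25] → overlaps → no.
R [07:15, 13:05] → before → yes.
S [18:35, 21:00] → after → no.
W [12:20, 16:25] → overlaps → no.
Z [17:25, 22:05] → after → no.
Result: E, R.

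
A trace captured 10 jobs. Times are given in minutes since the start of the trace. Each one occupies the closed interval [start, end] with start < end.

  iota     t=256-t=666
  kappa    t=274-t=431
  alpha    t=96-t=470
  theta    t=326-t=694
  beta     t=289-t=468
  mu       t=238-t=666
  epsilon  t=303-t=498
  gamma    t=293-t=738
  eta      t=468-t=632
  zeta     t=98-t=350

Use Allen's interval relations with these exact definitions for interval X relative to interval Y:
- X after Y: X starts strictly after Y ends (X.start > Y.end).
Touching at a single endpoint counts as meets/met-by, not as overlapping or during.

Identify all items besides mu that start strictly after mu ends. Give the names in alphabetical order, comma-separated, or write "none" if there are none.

none

Target mu = [t=238, t=666].
alpha [t=96, t=470] → overlaps → no.
beta [t=289, t=468] → during → no.
epsilon [t=303, t=498] → during → no.
eta [t=468, t=632] → during → no.
gamma [t=293, t=738] → overlapped-by → no.
iota [t=256, t=666] → finishes → no.
kappa [t=274, t=431] → during → no.
theta [t=326, t=694] → overlapped-by → no.
zeta [t=98, t=350] → overlaps → no.
Result: none.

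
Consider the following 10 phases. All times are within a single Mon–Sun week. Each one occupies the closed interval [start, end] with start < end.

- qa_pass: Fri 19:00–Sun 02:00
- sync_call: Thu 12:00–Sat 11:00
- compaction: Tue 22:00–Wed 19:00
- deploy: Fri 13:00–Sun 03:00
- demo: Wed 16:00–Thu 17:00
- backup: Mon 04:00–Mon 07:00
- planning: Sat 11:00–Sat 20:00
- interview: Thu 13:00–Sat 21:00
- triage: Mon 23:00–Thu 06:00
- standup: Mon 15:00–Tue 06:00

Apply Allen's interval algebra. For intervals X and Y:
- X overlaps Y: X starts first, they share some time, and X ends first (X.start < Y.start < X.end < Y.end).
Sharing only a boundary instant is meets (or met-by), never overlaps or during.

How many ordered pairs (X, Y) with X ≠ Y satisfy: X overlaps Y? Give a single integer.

10

Checking all 90 ordered pairs for relation 'overlaps'; matching pairs in alphabetical order:
(compaction, demo): compaction overlaps demo ✓
(demo, interview): demo overlaps interview ✓
(demo, sync_call): demo overlaps sync_call ✓
(interview, deploy): interview overlaps deploy ✓
(interview, qa_pass): interview overlaps qa_pass ✓
(standup, triage): standup overlaps triage ✓
(sync_call, deploy): sync_call overlaps deploy ✓
(sync_call, interview): sync_call overlaps interview ✓
(sync_call, qa_pass): sync_call overlaps qa_pass ✓
(triage, demo): triage overlaps demo ✓
Count: 10.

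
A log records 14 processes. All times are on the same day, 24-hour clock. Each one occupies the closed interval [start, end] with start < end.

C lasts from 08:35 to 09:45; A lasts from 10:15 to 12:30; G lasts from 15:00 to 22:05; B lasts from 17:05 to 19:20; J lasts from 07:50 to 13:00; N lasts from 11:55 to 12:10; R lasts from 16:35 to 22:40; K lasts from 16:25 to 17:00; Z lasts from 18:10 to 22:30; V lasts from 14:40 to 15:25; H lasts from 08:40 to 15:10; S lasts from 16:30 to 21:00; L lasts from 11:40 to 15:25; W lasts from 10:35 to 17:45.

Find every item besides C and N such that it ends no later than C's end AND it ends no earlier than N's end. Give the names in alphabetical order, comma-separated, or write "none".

Conditions: its end is no later than C's end (X.end <= 09:45) AND its end is no earlier than N's end (X.end >= 12:10).
A: end 12:30 <= 09:45? ✗; end 12:30 >= 12:10? ✓ → no.
B: end 19:20 <= 09:45? ✗; end 19:20 >= 12:10? ✓ → no.
G: end 22:05 <= 09:45? ✗; end 22:05 >= 12:10? ✓ → no.
H: end 15:10 <= 09:45? ✗; end 15:10 >= 12:10? ✓ → no.
J: end 13:00 <= 09:45? ✗; end 13:00 >= 12:10? ✓ → no.
K: end 17:00 <= 09:45? ✗; end 17:00 >= 12:10? ✓ → no.
L: end 15:25 <= 09:45? ✗; end 15:25 >= 12:10? ✓ → no.
R: end 22:40 <= 09:45? ✗; end 22:40 >= 12:10? ✓ → no.
S: end 21:00 <= 09:45? ✗; end 21:00 >= 12:10? ✓ → no.
V: end 15:25 <= 09:45? ✗; end 15:25 >= 12:10? ✓ → no.
W: end 17:45 <= 09:45? ✗; end 17:45 >= 12:10? ✓ → no.
Z: end 22:30 <= 09:45? ✗; end 22:30 >= 12:10? ✓ → no.
Result: none.

none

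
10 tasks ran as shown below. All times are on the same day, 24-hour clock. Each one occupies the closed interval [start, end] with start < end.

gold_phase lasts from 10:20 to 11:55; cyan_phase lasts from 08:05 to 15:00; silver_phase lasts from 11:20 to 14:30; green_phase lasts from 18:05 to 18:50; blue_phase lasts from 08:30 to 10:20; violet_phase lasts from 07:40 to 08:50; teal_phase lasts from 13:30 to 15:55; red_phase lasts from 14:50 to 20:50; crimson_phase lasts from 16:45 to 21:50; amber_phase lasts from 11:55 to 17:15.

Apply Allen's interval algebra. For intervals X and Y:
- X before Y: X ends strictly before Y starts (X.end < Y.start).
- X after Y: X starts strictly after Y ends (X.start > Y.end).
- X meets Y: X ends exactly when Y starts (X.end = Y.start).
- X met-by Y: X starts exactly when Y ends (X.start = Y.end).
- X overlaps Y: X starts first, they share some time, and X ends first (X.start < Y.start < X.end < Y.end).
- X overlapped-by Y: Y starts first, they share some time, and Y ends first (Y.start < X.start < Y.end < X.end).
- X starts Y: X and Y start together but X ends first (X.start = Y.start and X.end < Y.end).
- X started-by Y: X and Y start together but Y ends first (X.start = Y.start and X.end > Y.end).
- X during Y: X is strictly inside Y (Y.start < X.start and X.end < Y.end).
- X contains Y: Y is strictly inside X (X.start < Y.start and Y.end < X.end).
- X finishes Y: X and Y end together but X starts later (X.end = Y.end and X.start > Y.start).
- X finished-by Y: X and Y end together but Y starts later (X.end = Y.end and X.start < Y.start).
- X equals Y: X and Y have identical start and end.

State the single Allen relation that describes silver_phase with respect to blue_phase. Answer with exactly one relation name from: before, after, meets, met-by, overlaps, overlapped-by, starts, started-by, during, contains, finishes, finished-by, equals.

silver_phase = [11:20, 14:30]; blue_phase = [08:30, 10:20].
Compare endpoints: silver_phase.start > blue_phase.start, silver_phase.start > blue_phase.end, silver_phase.end > blue_phase.start, silver_phase.end > blue_phase.end.
That pattern is 'after'.

after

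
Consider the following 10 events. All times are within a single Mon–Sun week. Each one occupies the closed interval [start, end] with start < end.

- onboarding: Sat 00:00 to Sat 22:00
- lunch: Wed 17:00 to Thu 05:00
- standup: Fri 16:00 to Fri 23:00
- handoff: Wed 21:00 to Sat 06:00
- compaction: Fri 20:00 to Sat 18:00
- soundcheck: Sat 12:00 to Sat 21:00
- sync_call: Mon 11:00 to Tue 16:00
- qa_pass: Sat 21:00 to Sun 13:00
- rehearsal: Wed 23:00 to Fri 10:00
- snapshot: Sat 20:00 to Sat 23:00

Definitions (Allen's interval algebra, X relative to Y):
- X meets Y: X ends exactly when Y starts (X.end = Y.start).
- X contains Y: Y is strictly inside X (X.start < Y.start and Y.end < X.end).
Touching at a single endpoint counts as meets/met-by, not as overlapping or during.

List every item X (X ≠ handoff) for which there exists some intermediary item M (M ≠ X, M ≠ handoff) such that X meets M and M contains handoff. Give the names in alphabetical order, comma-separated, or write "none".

none

Target handoff = [Wed 21:00, Sat 06:00].
Intermediaries M with M contains handoff: none.
Union: none.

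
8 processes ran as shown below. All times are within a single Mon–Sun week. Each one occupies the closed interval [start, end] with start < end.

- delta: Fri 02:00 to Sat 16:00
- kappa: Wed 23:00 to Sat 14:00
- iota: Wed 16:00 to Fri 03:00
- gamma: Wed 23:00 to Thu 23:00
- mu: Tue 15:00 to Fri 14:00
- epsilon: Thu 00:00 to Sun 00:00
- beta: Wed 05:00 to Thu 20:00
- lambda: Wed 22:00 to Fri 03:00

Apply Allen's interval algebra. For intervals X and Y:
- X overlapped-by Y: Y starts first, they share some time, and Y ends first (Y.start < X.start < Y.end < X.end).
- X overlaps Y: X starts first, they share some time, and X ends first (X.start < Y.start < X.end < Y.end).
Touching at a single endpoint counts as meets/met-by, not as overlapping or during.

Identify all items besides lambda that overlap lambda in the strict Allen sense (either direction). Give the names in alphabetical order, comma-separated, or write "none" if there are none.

beta, delta, epsilon, kappa

Target lambda = [Wed 22:00, Fri 03:00].
beta [Wed 05:00, Thu 20:00] → overlaps → yes.
delta [Fri 02:00, Sat 16:00] → overlapped-by → yes.
epsilon [Thu 00:00, Sun 00:00] → overlapped-by → yes.
gamma [Wed 23:00, Thu 23:00] → during → no.
iota [Wed 16:00, Fri 03:00] → finished-by → no.
kappa [Wed 23:00, Sat 14:00] → overlapped-by → yes.
mu [Tue 15:00, Fri 14:00] → contains → no.
Result: beta, delta, epsilon, kappa.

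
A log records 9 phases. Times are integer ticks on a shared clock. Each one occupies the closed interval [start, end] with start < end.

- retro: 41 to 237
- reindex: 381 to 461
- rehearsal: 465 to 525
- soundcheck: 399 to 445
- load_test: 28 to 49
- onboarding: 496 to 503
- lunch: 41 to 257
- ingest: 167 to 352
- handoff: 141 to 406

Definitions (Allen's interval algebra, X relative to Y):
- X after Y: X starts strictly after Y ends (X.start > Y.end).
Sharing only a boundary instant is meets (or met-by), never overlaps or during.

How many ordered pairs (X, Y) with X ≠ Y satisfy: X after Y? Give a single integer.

Checking all 72 ordered pairs for relation 'after'; matching pairs in alphabetical order:
(handoff, load_test): handoff after load_test ✓
(ingest, load_test): ingest after load_test ✓
(onboarding, handoff): onboarding after handoff ✓
(onboarding, ingest): onboarding after ingest ✓
(onboarding, load_test): onboarding after load_test ✓
(onboarding, lunch): onboarding after lunch ✓
(onboarding, reindex): onboarding after reindex ✓
(onboarding, retro): onboarding after retro ✓
(onboarding, soundcheck): onboarding after soundcheck ✓
(rehearsal, handoff): rehearsal after handoff ✓
(rehearsal, ingest): rehearsal after ingest ✓
(rehearsal, load_test): rehearsal after load_test ✓
(rehearsal, lunch): rehearsal after lunch ✓
(rehearsal, reindex): rehearsal after reindex ✓
(rehearsal, retro): rehearsal after retro ✓
(rehearsal, soundcheck): rehearsal after soundcheck ✓
(reindex, ingest): reindex after ingest ✓
(reindex, load_test): reindex after load_test ✓
(reindex, lunch): reindex after lunch ✓
(reindex, retro): reindex after retro ✓
(soundcheck, ingest): soundcheck after ingest ✓
(soundcheck, load_test): soundcheck after load_test ✓
(soundcheck, lunch): soundcheck after lunch ✓
(soundcheck, retro): soundcheck after retro ✓
Count: 24.

24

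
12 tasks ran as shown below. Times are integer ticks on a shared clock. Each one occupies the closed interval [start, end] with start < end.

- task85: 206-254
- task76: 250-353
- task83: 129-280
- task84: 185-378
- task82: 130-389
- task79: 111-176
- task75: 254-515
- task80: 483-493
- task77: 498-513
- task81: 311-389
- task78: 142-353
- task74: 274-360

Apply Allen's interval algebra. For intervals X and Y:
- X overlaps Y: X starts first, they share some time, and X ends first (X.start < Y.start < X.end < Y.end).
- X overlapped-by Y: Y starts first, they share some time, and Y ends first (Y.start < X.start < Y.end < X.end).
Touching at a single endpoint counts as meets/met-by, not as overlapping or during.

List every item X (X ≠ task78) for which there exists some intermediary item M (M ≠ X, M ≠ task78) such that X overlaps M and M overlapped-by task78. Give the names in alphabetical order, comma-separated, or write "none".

Target task78 = [142, 353].
Intermediaries M with M overlapped-by task78: task74, task75, task81, task84.
Via task74 — items with X overlaps task74: task76, task83.
Via task75 — items with X overlaps task75: task76, task82, task83, task84.
Via task81 — items with X overlaps task81: task74, task76, task84.
Via task84 — items with X overlaps task84: task83.
Union: task74, task76, task82, task83, task84.

task74, task76, task82, task83, task84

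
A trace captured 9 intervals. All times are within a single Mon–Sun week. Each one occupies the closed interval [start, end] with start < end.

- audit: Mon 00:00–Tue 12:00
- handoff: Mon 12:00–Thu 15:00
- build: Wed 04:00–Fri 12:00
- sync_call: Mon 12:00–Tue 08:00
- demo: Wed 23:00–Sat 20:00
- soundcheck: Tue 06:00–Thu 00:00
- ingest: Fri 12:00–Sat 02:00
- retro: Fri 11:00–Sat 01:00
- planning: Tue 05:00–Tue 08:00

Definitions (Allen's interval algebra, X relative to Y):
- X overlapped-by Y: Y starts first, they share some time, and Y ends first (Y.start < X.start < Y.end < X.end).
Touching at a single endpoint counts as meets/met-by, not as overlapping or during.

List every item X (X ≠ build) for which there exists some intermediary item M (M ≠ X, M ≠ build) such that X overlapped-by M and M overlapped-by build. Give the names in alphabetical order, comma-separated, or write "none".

Target build = [Wed 04:00, Fri 12:00].
Intermediaries M with M overlapped-by build: demo, retro.
Via demo — items with X overlapped-by demo: none.
Via retro — items with X overlapped-by retro: ingest.
Union: ingest.

ingest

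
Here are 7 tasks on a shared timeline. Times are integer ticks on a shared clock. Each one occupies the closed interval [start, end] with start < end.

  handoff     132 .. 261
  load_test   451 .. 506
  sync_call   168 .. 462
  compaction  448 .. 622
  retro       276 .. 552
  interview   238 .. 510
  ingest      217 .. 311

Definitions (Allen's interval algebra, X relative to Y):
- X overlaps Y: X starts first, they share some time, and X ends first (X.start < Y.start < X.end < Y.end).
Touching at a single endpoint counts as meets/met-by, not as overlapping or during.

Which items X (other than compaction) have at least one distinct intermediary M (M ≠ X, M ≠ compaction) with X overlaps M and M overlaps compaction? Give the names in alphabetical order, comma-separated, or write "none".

handoff, ingest, interview, sync_call

Target compaction = [448, 622].
Intermediaries M with M overlaps compaction: interview, retro, sync_call.
Via interview — items with X overlaps interview: handoff, ingest, sync_call.
Via retro — items with X overlaps retro: ingest, interview, sync_call.
Via sync_call — items with X overlaps sync_call: handoff.
Union: handoff, ingest, interview, sync_call.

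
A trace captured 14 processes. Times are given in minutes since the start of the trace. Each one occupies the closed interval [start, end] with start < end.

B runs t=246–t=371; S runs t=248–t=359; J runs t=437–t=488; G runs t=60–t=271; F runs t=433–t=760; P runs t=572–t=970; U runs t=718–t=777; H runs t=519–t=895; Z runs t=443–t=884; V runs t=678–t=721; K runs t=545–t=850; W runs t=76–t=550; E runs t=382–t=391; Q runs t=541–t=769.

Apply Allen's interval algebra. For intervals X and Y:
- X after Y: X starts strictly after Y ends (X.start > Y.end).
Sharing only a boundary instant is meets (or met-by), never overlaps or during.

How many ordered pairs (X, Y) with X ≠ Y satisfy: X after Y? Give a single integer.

48

Checking all 182 ordered pairs for relation 'after'; matching pairs in alphabetical order:
(E, B): E after B ✓
(E, G): E after G ✓
(E, S): E after S ✓
(F, B): F after B ✓
(F, E): F after E ✓
(F, G): F after G ✓
(F, S): F after S ✓
(H, B): H after B ✓
(H, E): H after E ✓
(H, G): H after G ✓
(H, J): H after J ✓
(H, S): H after S ✓
(J, B): J after B ✓
(J, E): J after E ✓
(J, G): J after G ✓
(J, S): J after S ✓
(K, B): K after B ✓
(K, E): K after E ✓
(K, G): K after G ✓
(K, J): K after J ✓
(K, S): K after S ✓
(P, B): P after B ✓
(P, E): P after E ✓
(P, G): P after G ✓
... plus 24 further pairs not listed.
Count: 48.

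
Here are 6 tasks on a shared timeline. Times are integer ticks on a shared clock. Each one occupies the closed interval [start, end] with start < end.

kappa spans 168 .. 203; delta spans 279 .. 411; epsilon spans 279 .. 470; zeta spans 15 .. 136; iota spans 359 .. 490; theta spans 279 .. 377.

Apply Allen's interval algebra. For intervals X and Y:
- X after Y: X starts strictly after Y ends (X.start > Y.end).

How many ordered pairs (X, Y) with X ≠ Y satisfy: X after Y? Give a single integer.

Checking all 30 ordered pairs for relation 'after'; matching pairs in alphabetical order:
(delta, kappa): delta after kappa ✓
(delta, zeta): delta after zeta ✓
(epsilon, kappa): epsilon after kappa ✓
(epsilon, zeta): epsilon after zeta ✓
(iota, kappa): iota after kappa ✓
(iota, zeta): iota after zeta ✓
(kappa, zeta): kappa after zeta ✓
(theta, kappa): theta after kappa ✓
(theta, zeta): theta after zeta ✓
Count: 9.

9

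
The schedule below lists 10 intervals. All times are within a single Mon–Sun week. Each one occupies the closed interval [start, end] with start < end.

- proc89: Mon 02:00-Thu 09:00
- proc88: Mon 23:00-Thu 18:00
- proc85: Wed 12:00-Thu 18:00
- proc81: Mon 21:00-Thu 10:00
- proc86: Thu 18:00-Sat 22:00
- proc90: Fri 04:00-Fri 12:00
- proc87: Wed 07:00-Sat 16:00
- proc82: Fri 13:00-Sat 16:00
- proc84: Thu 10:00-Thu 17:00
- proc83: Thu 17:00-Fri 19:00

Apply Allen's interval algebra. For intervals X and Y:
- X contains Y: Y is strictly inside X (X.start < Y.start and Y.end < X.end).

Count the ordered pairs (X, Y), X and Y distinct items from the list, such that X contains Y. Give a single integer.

Checking all 90 ordered pairs for relation 'contains'; matching pairs in alphabetical order:
(proc83, proc90): proc83 contains proc90 ✓
(proc85, proc84): proc85 contains proc84 ✓
(proc86, proc82): proc86 contains proc82 ✓
(proc86, proc90): proc86 contains proc90 ✓
(proc87, proc83): proc87 contains proc83 ✓
(proc87, proc84): proc87 contains proc84 ✓
(proc87, proc85): proc87 contains proc85 ✓
(proc87, proc90): proc87 contains proc90 ✓
(proc88, proc84): proc88 contains proc84 ✓
Count: 9.

9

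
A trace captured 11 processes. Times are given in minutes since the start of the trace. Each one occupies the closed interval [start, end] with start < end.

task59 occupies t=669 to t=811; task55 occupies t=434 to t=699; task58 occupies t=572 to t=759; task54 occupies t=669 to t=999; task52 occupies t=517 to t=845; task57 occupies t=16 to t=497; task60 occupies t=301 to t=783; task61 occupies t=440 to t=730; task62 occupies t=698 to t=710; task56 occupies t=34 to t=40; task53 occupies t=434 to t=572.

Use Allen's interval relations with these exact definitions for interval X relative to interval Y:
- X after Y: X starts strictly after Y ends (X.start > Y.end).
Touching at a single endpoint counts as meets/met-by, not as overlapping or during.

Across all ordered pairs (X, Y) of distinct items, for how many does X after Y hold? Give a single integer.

Checking all 110 ordered pairs for relation 'after'; matching pairs in alphabetical order:
(task52, task56): task52 after task56 ✓
(task52, task57): task52 after task57 ✓
(task53, task56): task53 after task56 ✓
(task54, task53): task54 after task53 ✓
(task54, task56): task54 after task56 ✓
(task54, task57): task54 after task57 ✓
(task55, task56): task55 after task56 ✓
(task58, task56): task58 after task56 ✓
(task58, task57): task58 after task57 ✓
(task59, task53): task59 after task53 ✓
(task59, task56): task59 after task56 ✓
(task59, task57): task59 after task57 ✓
(task60, task56): task60 after task56 ✓
(task61, task56): task61 after task56 ✓
(task62, task53): task62 after task53 ✓
(task62, task56): task62 after task56 ✓
(task62, task57): task62 after task57 ✓
Count: 17.

17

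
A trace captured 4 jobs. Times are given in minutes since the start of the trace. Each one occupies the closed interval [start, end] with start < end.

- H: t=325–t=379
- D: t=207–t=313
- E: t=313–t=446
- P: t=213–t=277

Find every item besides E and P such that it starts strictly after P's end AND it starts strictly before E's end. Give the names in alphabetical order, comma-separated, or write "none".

Conditions: its start is strictly after P's end (X.start > t=277) AND its start is strictly before E's end (X.start < t=446).
D: start t=207 > t=277? ✗; start t=207 < t=446? ✓ → no.
H: start t=325 > t=277? ✓; start t=325 < t=446? ✓ → yes.
Result: H.

H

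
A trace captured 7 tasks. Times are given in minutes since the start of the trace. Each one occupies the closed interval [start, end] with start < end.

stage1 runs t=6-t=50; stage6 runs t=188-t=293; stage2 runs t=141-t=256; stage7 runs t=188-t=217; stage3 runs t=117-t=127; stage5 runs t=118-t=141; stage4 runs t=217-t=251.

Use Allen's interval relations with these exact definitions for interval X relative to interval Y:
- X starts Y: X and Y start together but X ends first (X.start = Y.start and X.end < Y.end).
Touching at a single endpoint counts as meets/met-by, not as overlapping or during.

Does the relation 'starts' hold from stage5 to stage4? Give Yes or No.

No

stage5 = [t=118, t=141], stage4 = [t=217, t=251].
Actual relation of stage5 to stage4: before.
Asked whether 'starts' holds → No.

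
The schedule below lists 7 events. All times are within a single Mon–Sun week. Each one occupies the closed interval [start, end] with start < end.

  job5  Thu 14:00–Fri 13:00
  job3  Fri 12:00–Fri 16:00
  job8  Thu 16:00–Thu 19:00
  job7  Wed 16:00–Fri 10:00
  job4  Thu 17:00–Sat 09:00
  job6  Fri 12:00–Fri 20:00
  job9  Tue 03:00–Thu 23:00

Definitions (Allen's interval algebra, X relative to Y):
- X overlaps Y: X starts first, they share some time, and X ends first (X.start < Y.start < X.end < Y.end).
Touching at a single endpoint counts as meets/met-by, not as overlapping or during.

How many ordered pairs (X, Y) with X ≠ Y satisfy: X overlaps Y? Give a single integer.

9

Checking all 42 ordered pairs for relation 'overlaps'; matching pairs in alphabetical order:
(job5, job3): job5 overlaps job3 ✓
(job5, job4): job5 overlaps job4 ✓
(job5, job6): job5 overlaps job6 ✓
(job7, job4): job7 overlaps job4 ✓
(job7, job5): job7 overlaps job5 ✓
(job8, job4): job8 overlaps job4 ✓
(job9, job4): job9 overlaps job4 ✓
(job9, job5): job9 overlaps job5 ✓
(job9, job7): job9 overlaps job7 ✓
Count: 9.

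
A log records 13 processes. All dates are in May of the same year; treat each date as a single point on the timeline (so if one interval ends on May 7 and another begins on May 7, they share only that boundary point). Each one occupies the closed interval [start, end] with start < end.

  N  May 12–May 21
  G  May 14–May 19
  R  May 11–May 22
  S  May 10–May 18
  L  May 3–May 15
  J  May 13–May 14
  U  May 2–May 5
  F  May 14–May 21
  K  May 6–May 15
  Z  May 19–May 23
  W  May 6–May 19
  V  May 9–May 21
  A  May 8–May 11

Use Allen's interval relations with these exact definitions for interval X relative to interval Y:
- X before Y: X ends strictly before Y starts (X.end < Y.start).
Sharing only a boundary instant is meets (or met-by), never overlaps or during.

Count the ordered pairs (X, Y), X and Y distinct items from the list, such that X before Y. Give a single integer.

20

Checking all 156 ordered pairs for relation 'before'; matching pairs in alphabetical order:
(A, F): A before F ✓
(A, G): A before G ✓
(A, J): A before J ✓
(A, N): A before N ✓
(A, Z): A before Z ✓
(J, Z): J before Z ✓
(K, Z): K before Z ✓
(L, Z): L before Z ✓
(S, Z): S before Z ✓
(U, A): U before A ✓
(U, F): U before F ✓
(U, G): U before G ✓
(U, J): U before J ✓
(U, K): U before K ✓
(U, N): U before N ✓
(U, R): U before R ✓
(U, S): U before S ✓
(U, V): U before V ✓
(U, W): U before W ✓
(U, Z): U before Z ✓
Count: 20.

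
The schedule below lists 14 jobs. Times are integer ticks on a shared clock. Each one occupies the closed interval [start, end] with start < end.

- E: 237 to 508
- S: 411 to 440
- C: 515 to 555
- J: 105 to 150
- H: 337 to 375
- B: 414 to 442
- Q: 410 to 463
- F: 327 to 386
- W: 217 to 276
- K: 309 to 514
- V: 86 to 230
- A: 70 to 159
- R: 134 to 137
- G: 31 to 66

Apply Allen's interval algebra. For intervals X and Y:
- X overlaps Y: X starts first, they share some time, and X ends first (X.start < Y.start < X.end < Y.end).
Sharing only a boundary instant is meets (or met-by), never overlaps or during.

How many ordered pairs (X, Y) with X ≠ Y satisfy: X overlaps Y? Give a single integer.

Checking all 182 ordered pairs for relation 'overlaps'; matching pairs in alphabetical order:
(A, V): A overlaps V ✓
(E, K): E overlaps K ✓
(S, B): S overlaps B ✓
(V, W): V overlaps W ✓
(W, E): W overlaps E ✓
Count: 5.

5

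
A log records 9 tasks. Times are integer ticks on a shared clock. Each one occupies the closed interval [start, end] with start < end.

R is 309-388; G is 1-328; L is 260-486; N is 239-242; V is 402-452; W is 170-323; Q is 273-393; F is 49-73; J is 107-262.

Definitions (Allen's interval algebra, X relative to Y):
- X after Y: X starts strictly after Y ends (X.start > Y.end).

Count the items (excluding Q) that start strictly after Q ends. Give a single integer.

Target Q = [273, 393].
F [49, 73] → before → no.
G [1, 328] → overlaps → no.
J [107, 262] → before → no.
L [260, 486] → contains → no.
N [239, 242] → before → no.
R [309, 388] → during → no.
V [402, 452] → after → counts.
W [170, 323] → overlaps → no.
Total: 1.

1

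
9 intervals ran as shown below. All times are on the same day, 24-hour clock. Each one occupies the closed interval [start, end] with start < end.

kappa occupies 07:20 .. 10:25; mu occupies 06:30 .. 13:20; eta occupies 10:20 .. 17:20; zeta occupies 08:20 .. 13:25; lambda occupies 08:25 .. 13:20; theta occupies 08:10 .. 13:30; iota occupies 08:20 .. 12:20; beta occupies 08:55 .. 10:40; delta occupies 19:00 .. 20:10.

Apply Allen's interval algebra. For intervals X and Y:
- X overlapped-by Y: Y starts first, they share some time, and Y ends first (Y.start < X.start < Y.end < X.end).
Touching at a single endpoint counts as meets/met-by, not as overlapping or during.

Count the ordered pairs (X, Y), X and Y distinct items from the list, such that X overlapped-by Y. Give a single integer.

15

Checking all 72 ordered pairs for relation 'overlapped-by'; matching pairs in alphabetical order:
(beta, kappa): beta overlapped-by kappa ✓
(eta, beta): eta overlapped-by beta ✓
(eta, iota): eta overlapped-by iota ✓
(eta, kappa): eta overlapped-by kappa ✓
(eta, lambda): eta overlapped-by lambda ✓
(eta, mu): eta overlapped-by mu ✓
(eta, theta): eta overlapped-by theta ✓
(eta, zeta): eta overlapped-by zeta ✓
(iota, kappa): iota overlapped-by kappa ✓
(lambda, iota): lambda overlapped-by iota ✓
(lambda, kappa): lambda overlapped-by kappa ✓
(theta, kappa): theta overlapped-by kappa ✓
(theta, mu): theta overlapped-by mu ✓
(zeta, kappa): zeta overlapped-by kappa ✓
(zeta, mu): zeta overlapped-by mu ✓
Count: 15.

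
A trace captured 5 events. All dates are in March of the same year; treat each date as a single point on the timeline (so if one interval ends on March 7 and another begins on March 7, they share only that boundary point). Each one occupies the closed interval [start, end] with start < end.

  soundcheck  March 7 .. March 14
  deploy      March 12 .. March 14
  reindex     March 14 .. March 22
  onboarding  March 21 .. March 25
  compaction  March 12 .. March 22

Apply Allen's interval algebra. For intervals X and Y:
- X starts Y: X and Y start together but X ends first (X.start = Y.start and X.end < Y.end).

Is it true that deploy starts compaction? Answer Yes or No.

Yes

deploy = [March 12, March 14], compaction = [March 12, March 22].
Actual relation of deploy to compaction: starts.
Asked whether 'starts' holds → Yes.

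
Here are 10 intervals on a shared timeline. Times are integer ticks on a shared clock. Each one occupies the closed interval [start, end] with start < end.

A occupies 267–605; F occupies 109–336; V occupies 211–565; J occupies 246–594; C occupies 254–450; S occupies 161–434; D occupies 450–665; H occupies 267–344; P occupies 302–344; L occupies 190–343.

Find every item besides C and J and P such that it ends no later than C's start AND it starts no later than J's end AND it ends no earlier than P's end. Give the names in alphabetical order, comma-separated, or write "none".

none

Conditions: its end is no later than C's start (X.end <= 254) AND its start is no later than J's end (X.start <= 594) AND its end is no earlier than P's end (X.end >= 344).
A: end 605 <= 254? ✗; start 267 <= 594? ✓; end 605 >= 344? ✓ → no.
D: end 665 <= 254? ✗; start 450 <= 594? ✓; end 665 >= 344? ✓ → no.
F: end 336 <= 254? ✗; start 109 <= 594? ✓; end 336 >= 344? ✗ → no.
H: end 344 <= 254? ✗; start 267 <= 594? ✓; end 344 >= 344? ✓ → no.
L: end 343 <= 254? ✗; start 190 <= 594? ✓; end 343 >= 344? ✗ → no.
S: end 434 <= 254? ✗; start 161 <= 594? ✓; end 434 >= 344? ✓ → no.
V: end 565 <= 254? ✗; start 211 <= 594? ✓; end 565 >= 344? ✓ → no.
Result: none.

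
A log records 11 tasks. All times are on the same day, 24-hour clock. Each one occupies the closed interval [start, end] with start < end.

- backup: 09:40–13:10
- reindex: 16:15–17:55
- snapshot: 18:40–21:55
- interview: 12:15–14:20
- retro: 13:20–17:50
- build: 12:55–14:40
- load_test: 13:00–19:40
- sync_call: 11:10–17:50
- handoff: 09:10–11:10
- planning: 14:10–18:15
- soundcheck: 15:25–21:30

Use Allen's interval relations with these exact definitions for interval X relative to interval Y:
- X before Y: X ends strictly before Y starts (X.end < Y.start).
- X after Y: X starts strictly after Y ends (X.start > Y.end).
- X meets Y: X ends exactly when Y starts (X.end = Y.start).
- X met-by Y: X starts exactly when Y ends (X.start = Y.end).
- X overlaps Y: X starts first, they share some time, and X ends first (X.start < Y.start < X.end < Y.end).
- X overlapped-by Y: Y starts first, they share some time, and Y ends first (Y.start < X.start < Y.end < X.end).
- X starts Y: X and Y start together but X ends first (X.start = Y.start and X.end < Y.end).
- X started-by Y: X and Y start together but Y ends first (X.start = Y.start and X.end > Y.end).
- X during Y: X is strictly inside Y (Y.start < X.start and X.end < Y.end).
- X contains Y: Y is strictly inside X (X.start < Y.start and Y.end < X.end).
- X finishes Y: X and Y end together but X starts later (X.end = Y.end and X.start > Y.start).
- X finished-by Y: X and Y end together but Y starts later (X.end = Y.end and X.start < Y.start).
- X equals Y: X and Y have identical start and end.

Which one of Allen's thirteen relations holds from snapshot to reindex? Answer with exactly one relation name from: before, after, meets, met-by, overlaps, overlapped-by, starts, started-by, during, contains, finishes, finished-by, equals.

after

snapshot = [18:40, 21:55]; reindex = [16:15, 17:55].
Compare endpoints: snapshot.start > reindex.start, snapshot.start > reindex.end, snapshot.end > reindex.start, snapshot.end > reindex.end.
That pattern is 'after'.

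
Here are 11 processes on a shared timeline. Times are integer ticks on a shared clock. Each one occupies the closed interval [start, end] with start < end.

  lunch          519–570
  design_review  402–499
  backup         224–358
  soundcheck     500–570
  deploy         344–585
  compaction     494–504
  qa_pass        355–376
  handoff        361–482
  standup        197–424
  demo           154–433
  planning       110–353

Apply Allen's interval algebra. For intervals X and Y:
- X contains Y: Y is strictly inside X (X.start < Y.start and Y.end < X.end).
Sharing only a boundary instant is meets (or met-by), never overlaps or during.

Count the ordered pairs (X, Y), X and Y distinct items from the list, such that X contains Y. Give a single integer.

Checking all 110 ordered pairs for relation 'contains'; matching pairs in alphabetical order:
(demo, backup): demo contains backup ✓
(demo, qa_pass): demo contains qa_pass ✓
(demo, standup): demo contains standup ✓
(deploy, compaction): deploy contains compaction ✓
(deploy, design_review): deploy contains design_review ✓
(deploy, handoff): deploy contains handoff ✓
(deploy, lunch): deploy contains lunch ✓
(deploy, qa_pass): deploy contains qa_pass ✓
(deploy, soundcheck): deploy contains soundcheck ✓
(standup, backup): standup contains backup ✓
(standup, qa_pass): standup contains qa_pass ✓
Count: 11.

11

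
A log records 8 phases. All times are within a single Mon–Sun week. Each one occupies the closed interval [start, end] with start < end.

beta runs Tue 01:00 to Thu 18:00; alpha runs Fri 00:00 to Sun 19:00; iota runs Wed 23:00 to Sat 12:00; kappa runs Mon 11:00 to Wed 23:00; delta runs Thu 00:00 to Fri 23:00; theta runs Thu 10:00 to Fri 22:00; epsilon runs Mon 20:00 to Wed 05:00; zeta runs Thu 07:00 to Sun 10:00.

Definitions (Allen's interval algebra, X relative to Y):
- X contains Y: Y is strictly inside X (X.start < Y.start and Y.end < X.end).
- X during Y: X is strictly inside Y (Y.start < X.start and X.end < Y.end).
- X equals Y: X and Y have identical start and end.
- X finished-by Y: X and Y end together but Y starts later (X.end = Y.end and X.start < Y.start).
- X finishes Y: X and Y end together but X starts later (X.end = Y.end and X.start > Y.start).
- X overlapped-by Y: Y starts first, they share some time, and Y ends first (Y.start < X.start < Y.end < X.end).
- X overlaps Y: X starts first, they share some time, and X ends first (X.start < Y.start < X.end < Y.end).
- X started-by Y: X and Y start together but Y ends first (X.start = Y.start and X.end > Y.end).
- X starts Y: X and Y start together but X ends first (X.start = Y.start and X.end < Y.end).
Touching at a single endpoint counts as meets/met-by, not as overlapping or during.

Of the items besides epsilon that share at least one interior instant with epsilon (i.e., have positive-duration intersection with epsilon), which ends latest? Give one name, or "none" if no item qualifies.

Target epsilon = [Mon 20:00, Wed 05:00].
alpha [Fri 00:00, Sun 19:00] → after → excluded.
beta [Tue 01:00, Thu 18:00] → overlapped-by → candidate.
delta [Thu 00:00, Fri 23:00] → after → excluded.
iota [Wed 23:00, Sat 12:00] → after → excluded.
kappa [Mon 11:00, Wed 23:00] → contains → candidate.
theta [Thu 10:00, Fri 22:00] → after → excluded.
zeta [Thu 07:00, Sun 10:00] → after → excluded.
Among candidates, latest end is Thu 18:00 → beta.

beta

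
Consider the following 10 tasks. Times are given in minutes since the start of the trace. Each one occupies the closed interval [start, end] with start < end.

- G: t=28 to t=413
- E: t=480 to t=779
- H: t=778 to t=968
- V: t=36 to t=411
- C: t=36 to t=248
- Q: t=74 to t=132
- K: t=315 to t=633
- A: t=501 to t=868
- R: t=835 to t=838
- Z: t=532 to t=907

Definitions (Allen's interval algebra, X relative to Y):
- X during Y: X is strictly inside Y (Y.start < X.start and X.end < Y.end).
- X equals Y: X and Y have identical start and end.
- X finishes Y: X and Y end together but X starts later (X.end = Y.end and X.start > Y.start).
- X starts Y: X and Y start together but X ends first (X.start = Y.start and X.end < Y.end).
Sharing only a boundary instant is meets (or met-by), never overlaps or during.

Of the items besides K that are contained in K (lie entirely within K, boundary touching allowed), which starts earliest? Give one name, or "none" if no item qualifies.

Target K = [t=315, t=633].
A [t=501, t=868] → overlapped-by → excluded.
C [t=36, t=248] → before → excluded.
E [t=480, t=779] → overlapped-by → excluded.
G [t=28, t=413] → overlaps → excluded.
H [t=778, t=968] → after → excluded.
Q [t=74, t=132] → before → excluded.
R [t=835, t=838] → after → excluded.
V [t=36, t=411] → overlaps → excluded.
Z [t=532, t=907] → overlapped-by → excluded.
No candidates → none.

none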